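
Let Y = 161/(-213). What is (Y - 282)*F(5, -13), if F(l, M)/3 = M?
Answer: 782951/71 ≈ 11027.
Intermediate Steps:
Y = -161/213 (Y = 161*(-1/213) = -161/213 ≈ -0.75587)
F(l, M) = 3*M
(Y - 282)*F(5, -13) = (-161/213 - 282)*(3*(-13)) = -60227/213*(-39) = 782951/71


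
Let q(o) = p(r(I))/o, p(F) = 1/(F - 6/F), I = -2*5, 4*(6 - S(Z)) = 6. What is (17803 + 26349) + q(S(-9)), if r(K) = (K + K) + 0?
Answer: 78281476/1773 ≈ 44152.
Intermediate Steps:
S(Z) = 9/2 (S(Z) = 6 - 1/4*6 = 6 - 3/2 = 9/2)
I = -10
r(K) = 2*K (r(K) = 2*K + 0 = 2*K)
q(o) = -10/(197*o) (q(o) = ((2*(-10))/(-6 + (2*(-10))**2))/o = (-20/(-6 + (-20)**2))/o = (-20/(-6 + 400))/o = (-20/394)/o = (-20*1/394)/o = -10/(197*o))
(17803 + 26349) + q(S(-9)) = (17803 + 26349) - 10/(197*9/2) = 44152 - 10/197*2/9 = 44152 - 20/1773 = 78281476/1773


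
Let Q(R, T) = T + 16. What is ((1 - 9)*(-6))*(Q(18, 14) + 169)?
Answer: 9552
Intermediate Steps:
Q(R, T) = 16 + T
((1 - 9)*(-6))*(Q(18, 14) + 169) = ((1 - 9)*(-6))*((16 + 14) + 169) = (-8*(-6))*(30 + 169) = 48*199 = 9552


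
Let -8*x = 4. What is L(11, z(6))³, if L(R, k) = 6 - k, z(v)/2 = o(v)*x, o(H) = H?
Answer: 1728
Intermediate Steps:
x = -½ (x = -⅛*4 = -½ ≈ -0.50000)
z(v) = -v (z(v) = 2*(v*(-½)) = 2*(-v/2) = -v)
L(11, z(6))³ = (6 - (-1)*6)³ = (6 - 1*(-6))³ = (6 + 6)³ = 12³ = 1728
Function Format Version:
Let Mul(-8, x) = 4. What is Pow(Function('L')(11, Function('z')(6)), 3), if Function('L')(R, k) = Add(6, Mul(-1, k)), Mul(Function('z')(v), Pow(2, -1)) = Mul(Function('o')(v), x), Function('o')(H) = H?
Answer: 1728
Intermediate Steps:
x = Rational(-1, 2) (x = Mul(Rational(-1, 8), 4) = Rational(-1, 2) ≈ -0.50000)
Function('z')(v) = Mul(-1, v) (Function('z')(v) = Mul(2, Mul(v, Rational(-1, 2))) = Mul(2, Mul(Rational(-1, 2), v)) = Mul(-1, v))
Pow(Function('L')(11, Function('z')(6)), 3) = Pow(Add(6, Mul(-1, Mul(-1, 6))), 3) = Pow(Add(6, Mul(-1, -6)), 3) = Pow(Add(6, 6), 3) = Pow(12, 3) = 1728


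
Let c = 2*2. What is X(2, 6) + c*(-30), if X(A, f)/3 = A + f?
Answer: -96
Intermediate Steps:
c = 4
X(A, f) = 3*A + 3*f (X(A, f) = 3*(A + f) = 3*A + 3*f)
X(2, 6) + c*(-30) = (3*2 + 3*6) + 4*(-30) = (6 + 18) - 120 = 24 - 120 = -96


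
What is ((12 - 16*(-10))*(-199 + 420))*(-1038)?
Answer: -39456456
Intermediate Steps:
((12 - 16*(-10))*(-199 + 420))*(-1038) = ((12 + 160)*221)*(-1038) = (172*221)*(-1038) = 38012*(-1038) = -39456456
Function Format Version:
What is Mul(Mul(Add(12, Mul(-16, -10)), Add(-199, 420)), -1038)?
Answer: -39456456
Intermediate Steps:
Mul(Mul(Add(12, Mul(-16, -10)), Add(-199, 420)), -1038) = Mul(Mul(Add(12, 160), 221), -1038) = Mul(Mul(172, 221), -1038) = Mul(38012, -1038) = -39456456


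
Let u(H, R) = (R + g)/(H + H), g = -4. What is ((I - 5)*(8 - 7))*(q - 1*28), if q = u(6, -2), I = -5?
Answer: 285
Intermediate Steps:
u(H, R) = (-4 + R)/(2*H) (u(H, R) = (R - 4)/(H + H) = (-4 + R)/((2*H)) = (-4 + R)*(1/(2*H)) = (-4 + R)/(2*H))
q = -½ (q = (½)*(-4 - 2)/6 = (½)*(⅙)*(-6) = -½ ≈ -0.50000)
((I - 5)*(8 - 7))*(q - 1*28) = ((-5 - 5)*(8 - 7))*(-½ - 1*28) = (-10*1)*(-½ - 28) = -10*(-57/2) = 285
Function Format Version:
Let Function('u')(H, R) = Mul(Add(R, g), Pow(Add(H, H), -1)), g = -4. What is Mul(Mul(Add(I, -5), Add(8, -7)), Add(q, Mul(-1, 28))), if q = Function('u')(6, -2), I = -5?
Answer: 285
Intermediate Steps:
Function('u')(H, R) = Mul(Rational(1, 2), Pow(H, -1), Add(-4, R)) (Function('u')(H, R) = Mul(Add(R, -4), Pow(Add(H, H), -1)) = Mul(Add(-4, R), Pow(Mul(2, H), -1)) = Mul(Add(-4, R), Mul(Rational(1, 2), Pow(H, -1))) = Mul(Rational(1, 2), Pow(H, -1), Add(-4, R)))
q = Rational(-1, 2) (q = Mul(Rational(1, 2), Pow(6, -1), Add(-4, -2)) = Mul(Rational(1, 2), Rational(1, 6), -6) = Rational(-1, 2) ≈ -0.50000)
Mul(Mul(Add(I, -5), Add(8, -7)), Add(q, Mul(-1, 28))) = Mul(Mul(Add(-5, -5), Add(8, -7)), Add(Rational(-1, 2), Mul(-1, 28))) = Mul(Mul(-10, 1), Add(Rational(-1, 2), -28)) = Mul(-10, Rational(-57, 2)) = 285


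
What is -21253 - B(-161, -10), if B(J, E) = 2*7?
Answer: -21267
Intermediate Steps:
B(J, E) = 14
-21253 - B(-161, -10) = -21253 - 1*14 = -21253 - 14 = -21267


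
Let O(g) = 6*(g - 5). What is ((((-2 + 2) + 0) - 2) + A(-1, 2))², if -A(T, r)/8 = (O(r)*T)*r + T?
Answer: 79524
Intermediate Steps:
O(g) = -30 + 6*g (O(g) = 6*(-5 + g) = -30 + 6*g)
A(T, r) = -8*T - 8*T*r*(-30 + 6*r) (A(T, r) = -8*(((-30 + 6*r)*T)*r + T) = -8*((T*(-30 + 6*r))*r + T) = -8*(T*r*(-30 + 6*r) + T) = -8*(T + T*r*(-30 + 6*r)) = -8*T - 8*T*r*(-30 + 6*r))
((((-2 + 2) + 0) - 2) + A(-1, 2))² = ((((-2 + 2) + 0) - 2) - 8*(-1)*(1 + 6*2*(-5 + 2)))² = (((0 + 0) - 2) - 8*(-1)*(1 + 6*2*(-3)))² = ((0 - 2) - 8*(-1)*(1 - 36))² = (-2 - 8*(-1)*(-35))² = (-2 - 280)² = (-282)² = 79524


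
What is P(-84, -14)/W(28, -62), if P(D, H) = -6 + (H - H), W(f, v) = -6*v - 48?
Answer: -1/54 ≈ -0.018519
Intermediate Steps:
W(f, v) = -48 - 6*v
P(D, H) = -6 (P(D, H) = -6 + 0 = -6)
P(-84, -14)/W(28, -62) = -6/(-48 - 6*(-62)) = -6/(-48 + 372) = -6/324 = -6*1/324 = -1/54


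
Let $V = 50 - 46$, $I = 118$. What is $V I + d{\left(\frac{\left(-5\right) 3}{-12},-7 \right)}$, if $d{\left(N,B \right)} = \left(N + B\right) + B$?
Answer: $\frac{1837}{4} \approx 459.25$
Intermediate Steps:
$d{\left(N,B \right)} = N + 2 B$ ($d{\left(N,B \right)} = \left(B + N\right) + B = N + 2 B$)
$V = 4$ ($V = 50 - 46 = 4$)
$V I + d{\left(\frac{\left(-5\right) 3}{-12},-7 \right)} = 4 \cdot 118 + \left(\frac{\left(-5\right) 3}{-12} + 2 \left(-7\right)\right) = 472 - \frac{51}{4} = \frac{1837}{4}$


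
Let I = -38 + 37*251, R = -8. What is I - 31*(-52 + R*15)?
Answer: 14581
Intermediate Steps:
I = 9249 (I = -38 + 9287 = 9249)
I - 31*(-52 + R*15) = 9249 - 31*(-52 - 8*15) = 9249 - 31*(-52 - 120) = 9249 - 31*(-172) = 9249 - 1*(-5332) = 9249 + 5332 = 14581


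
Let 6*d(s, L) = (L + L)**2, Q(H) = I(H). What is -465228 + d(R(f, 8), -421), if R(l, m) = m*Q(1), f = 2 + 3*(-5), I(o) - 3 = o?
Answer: -1041202/3 ≈ -3.4707e+5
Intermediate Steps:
I(o) = 3 + o
Q(H) = 3 + H
f = -13 (f = 2 - 15 = -13)
R(l, m) = 4*m (R(l, m) = m*(3 + 1) = m*4 = 4*m)
d(s, L) = 2*L**2/3 (d(s, L) = (L + L)**2/6 = (2*L)**2/6 = (4*L**2)/6 = 2*L**2/3)
-465228 + d(R(f, 8), -421) = -465228 + (2/3)*(-421)**2 = -465228 + (2/3)*177241 = -465228 + 354482/3 = -1041202/3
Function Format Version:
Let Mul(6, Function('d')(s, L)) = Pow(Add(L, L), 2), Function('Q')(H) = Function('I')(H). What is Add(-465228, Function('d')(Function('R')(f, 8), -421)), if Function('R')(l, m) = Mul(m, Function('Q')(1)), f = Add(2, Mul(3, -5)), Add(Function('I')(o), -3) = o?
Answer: Rational(-1041202, 3) ≈ -3.4707e+5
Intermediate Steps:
Function('I')(o) = Add(3, o)
Function('Q')(H) = Add(3, H)
f = -13 (f = Add(2, -15) = -13)
Function('R')(l, m) = Mul(4, m) (Function('R')(l, m) = Mul(m, Add(3, 1)) = Mul(m, 4) = Mul(4, m))
Function('d')(s, L) = Mul(Rational(2, 3), Pow(L, 2)) (Function('d')(s, L) = Mul(Rational(1, 6), Pow(Add(L, L), 2)) = Mul(Rational(1, 6), Pow(Mul(2, L), 2)) = Mul(Rational(1, 6), Mul(4, Pow(L, 2))) = Mul(Rational(2, 3), Pow(L, 2)))
Add(-465228, Function('d')(Function('R')(f, 8), -421)) = Add(-465228, Mul(Rational(2, 3), Pow(-421, 2))) = Add(-465228, Mul(Rational(2, 3), 177241)) = Add(-465228, Rational(354482, 3)) = Rational(-1041202, 3)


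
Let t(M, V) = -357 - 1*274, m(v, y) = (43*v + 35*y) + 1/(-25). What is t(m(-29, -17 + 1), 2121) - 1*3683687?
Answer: -3684318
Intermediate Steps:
m(v, y) = -1/25 + 35*y + 43*v (m(v, y) = (35*y + 43*v) - 1/25 = -1/25 + 35*y + 43*v)
t(M, V) = -631 (t(M, V) = -357 - 274 = -631)
t(m(-29, -17 + 1), 2121) - 1*3683687 = -631 - 1*3683687 = -631 - 3683687 = -3684318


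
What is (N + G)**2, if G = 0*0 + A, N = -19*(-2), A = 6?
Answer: 1936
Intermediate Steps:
N = 38
G = 6 (G = 0*0 + 6 = 0 + 6 = 6)
(N + G)**2 = (38 + 6)**2 = 44**2 = 1936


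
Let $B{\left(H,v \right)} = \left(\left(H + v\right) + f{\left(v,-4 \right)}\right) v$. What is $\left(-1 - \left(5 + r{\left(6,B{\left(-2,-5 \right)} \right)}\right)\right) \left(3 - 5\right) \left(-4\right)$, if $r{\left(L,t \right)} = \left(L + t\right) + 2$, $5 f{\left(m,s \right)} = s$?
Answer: $-424$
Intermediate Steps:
$f{\left(m,s \right)} = \frac{s}{5}$
$B{\left(H,v \right)} = v \left(- \frac{4}{5} + H + v\right)$ ($B{\left(H,v \right)} = \left(\left(H + v\right) + \frac{1}{5} \left(-4\right)\right) v = \left(\left(H + v\right) - \frac{4}{5}\right) v = \left(- \frac{4}{5} + H + v\right) v = v \left(- \frac{4}{5} + H + v\right)$)
$r{\left(L,t \right)} = 2 + L + t$
$\left(-1 - \left(5 + r{\left(6,B{\left(-2,-5 \right)} \right)}\right)\right) \left(3 - 5\right) \left(-4\right) = \left(-1 - \left(13 + \frac{1}{5} \left(-5\right) \left(-4 + 5 \left(-2\right) + 5 \left(-5\right)\right)\right)\right) \left(3 - 5\right) \left(-4\right) = \left(-1 - \left(13 + \frac{1}{5} \left(-5\right) \left(-4 - 10 - 25\right)\right)\right) \left(\left(-2\right) \left(-4\right)\right) = \left(-1 - \left(13 + \frac{1}{5} \left(-5\right) \left(-39\right)\right)\right) 8 = \left(-1 - 52\right) 8 = \left(-53\right) 8 = -424$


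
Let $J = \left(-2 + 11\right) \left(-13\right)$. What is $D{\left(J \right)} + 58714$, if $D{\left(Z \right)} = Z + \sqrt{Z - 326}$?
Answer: $58597 + i \sqrt{443} \approx 58597.0 + 21.048 i$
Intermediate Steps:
$J = -117$ ($J = 9 \left(-13\right) = -117$)
$D{\left(Z \right)} = Z + \sqrt{-326 + Z}$
$D{\left(J \right)} + 58714 = \left(-117 + \sqrt{-326 - 117}\right) + 58714 = \left(-117 + \sqrt{-443}\right) + 58714 = \left(-117 + i \sqrt{443}\right) + 58714 = 58597 + i \sqrt{443}$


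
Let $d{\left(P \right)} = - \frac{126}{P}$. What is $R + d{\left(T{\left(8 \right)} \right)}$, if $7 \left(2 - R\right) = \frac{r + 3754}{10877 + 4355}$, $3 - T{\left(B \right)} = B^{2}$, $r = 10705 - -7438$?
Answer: $\frac{25107035}{6504064} \approx 3.8602$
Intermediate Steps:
$r = 18143$ ($r = 10705 + 7438 = 18143$)
$T{\left(B \right)} = 3 - B^{2}$
$R = \frac{191351}{106624}$ ($R = 2 - \frac{\left(18143 + 3754\right) \frac{1}{10877 + 4355}}{7} = 2 - \frac{21897 \cdot \frac{1}{15232}}{7} = 2 - \frac{21897}{106624} = \frac{191351}{106624} \approx 1.7946$)
$R + d{\left(T{\left(8 \right)} \right)} = \frac{191351}{106624} - \frac{126}{3 - 8^{2}} = \frac{191351}{106624} - \frac{126}{3 - 64} = \frac{191351}{106624} - \frac{126}{-61} = \frac{191351}{106624} - - \frac{126}{61} = \frac{191351}{106624} + \frac{126}{61} = \frac{25107035}{6504064}$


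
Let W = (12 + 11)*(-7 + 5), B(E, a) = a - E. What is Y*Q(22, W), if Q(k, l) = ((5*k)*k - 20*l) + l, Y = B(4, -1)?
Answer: -16470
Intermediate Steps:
Y = -5 (Y = -1 - 1*4 = -1 - 4 = -5)
W = -46 (W = 23*(-2) = -46)
Q(k, l) = -19*l + 5*k**2 (Q(k, l) = (5*k**2 - 20*l) + l = (-20*l + 5*k**2) + l = -19*l + 5*k**2)
Y*Q(22, W) = -5*(-19*(-46) + 5*22**2) = -5*(874 + 5*484) = -5*(874 + 2420) = -5*3294 = -16470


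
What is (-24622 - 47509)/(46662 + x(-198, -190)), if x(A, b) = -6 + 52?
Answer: -72131/46708 ≈ -1.5443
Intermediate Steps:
x(A, b) = 46
(-24622 - 47509)/(46662 + x(-198, -190)) = (-24622 - 47509)/(46662 + 46) = -72131/46708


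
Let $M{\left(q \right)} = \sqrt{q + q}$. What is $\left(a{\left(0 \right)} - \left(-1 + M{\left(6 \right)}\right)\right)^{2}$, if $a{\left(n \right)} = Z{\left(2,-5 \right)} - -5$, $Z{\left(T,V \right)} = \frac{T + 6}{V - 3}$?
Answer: $37 - 20 \sqrt{3} \approx 2.359$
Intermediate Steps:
$M{\left(q \right)} = \sqrt{2} \sqrt{q}$ ($M{\left(q \right)} = \sqrt{2 q} = \sqrt{2} \sqrt{q}$)
$Z{\left(T,V \right)} = \frac{6 + T}{-3 + V}$
$a{\left(n \right)} = 4$ ($a{\left(n \right)} = \frac{6 + 2}{-3 - 5} - -5 = \frac{1}{-8} \cdot 8 + 5 = \left(- \frac{1}{8}\right) 8 + 5 = -1 + 5 = 4$)
$\left(a{\left(0 \right)} - \left(-1 + M{\left(6 \right)}\right)\right)^{2} = \left(4 - \left(-1 + \sqrt{2} \sqrt{6}\right)\right)^{2} = \left(4 - \left(-1 + 2 \sqrt{3}\right)\right)^{2} = \left(4 + \left(1 - 2 \sqrt{3}\right)\right)^{2} = \left(5 - 2 \sqrt{3}\right)^{2}$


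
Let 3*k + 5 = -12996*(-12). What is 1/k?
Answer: 3/155947 ≈ 1.9237e-5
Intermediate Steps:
k = 155947/3 (k = -5/3 + (-12996*(-12))/3 = -5/3 + (⅓)*155952 = -5/3 + 51984 = 155947/3 ≈ 51982.)
1/k = 1/(155947/3) = 3/155947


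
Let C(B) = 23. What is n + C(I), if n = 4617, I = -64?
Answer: 4640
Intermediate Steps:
n + C(I) = 4617 + 23 = 4640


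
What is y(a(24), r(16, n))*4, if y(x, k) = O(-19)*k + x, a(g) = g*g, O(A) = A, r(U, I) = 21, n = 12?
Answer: 708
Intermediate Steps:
a(g) = g²
y(x, k) = x - 19*k (y(x, k) = -19*k + x = x - 19*k)
y(a(24), r(16, n))*4 = (24² - 19*21)*4 = (576 - 399)*4 = 177*4 = 708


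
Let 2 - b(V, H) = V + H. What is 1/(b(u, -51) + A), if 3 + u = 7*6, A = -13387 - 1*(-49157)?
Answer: 1/35784 ≈ 2.7945e-5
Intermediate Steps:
A = 35770 (A = -13387 + 49157 = 35770)
u = 39 (u = -3 + 7*6 = -3 + 42 = 39)
b(V, H) = 2 - H - V (b(V, H) = 2 - (V + H) = 2 - (H + V) = 2 + (-H - V) = 2 - H - V)
1/(b(u, -51) + A) = 1/((2 - 1*(-51) - 1*39) + 35770) = 1/((2 + 51 - 39) + 35770) = 1/(14 + 35770) = 1/35784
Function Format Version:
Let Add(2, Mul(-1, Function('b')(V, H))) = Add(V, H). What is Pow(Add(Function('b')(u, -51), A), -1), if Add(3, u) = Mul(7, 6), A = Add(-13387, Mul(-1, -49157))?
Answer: Rational(1, 35784) ≈ 2.7945e-5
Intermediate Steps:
A = 35770 (A = Add(-13387, 49157) = 35770)
u = 39 (u = Add(-3, Mul(7, 6)) = Add(-3, 42) = 39)
Function('b')(V, H) = Add(2, Mul(-1, H), Mul(-1, V)) (Function('b')(V, H) = Add(2, Mul(-1, Add(V, H))) = Add(2, Mul(-1, Add(H, V))) = Add(2, Add(Mul(-1, H), Mul(-1, V))) = Add(2, Mul(-1, H), Mul(-1, V)))
Pow(Add(Function('b')(u, -51), A), -1) = Pow(Add(Add(2, Mul(-1, -51), Mul(-1, 39)), 35770), -1) = Pow(Add(Add(2, 51, -39), 35770), -1) = Pow(Add(14, 35770), -1) = Pow(35784, -1) = Rational(1, 35784)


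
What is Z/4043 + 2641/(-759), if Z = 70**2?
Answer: -6958463/3068637 ≈ -2.2676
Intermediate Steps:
Z = 4900
Z/4043 + 2641/(-759) = 4900/4043 + 2641/(-759) = 4900*(1/4043) + 2641*(-1/759) = 4900/4043 - 2641/759 = -6958463/3068637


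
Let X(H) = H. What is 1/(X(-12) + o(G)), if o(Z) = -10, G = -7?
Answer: -1/22 ≈ -0.045455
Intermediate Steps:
1/(X(-12) + o(G)) = 1/(-12 - 10) = 1/(-22) = -1/22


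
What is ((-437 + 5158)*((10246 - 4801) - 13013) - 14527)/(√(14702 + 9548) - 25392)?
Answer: 453793826280/322364707 + 178715275*√970/644729414 ≈ 1416.3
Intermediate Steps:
((-437 + 5158)*((10246 - 4801) - 13013) - 14527)/(√(14702 + 9548) - 25392) = (4721*(5445 - 13013) - 14527)/(√24250 - 25392) = (4721*(-7568) - 14527)/(5*√970 - 25392) = (-35728528 - 14527)/(-25392 + 5*√970) = -35743055/(-25392 + 5*√970)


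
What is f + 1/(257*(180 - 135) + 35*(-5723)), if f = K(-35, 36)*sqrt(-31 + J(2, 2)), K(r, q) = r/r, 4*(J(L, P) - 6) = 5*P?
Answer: -1/188740 + 3*I*sqrt(10)/2 ≈ -5.2983e-6 + 4.7434*I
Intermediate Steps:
J(L, P) = 6 + 5*P/4 (J(L, P) = 6 + (5*P)/4 = 6 + 5*P/4)
K(r, q) = 1
f = 3*I*sqrt(10)/2 (f = 1*sqrt(-31 + (6 + (5/4)*2)) = 1*sqrt(-31 + (6 + 5/2)) = 1*sqrt(-31 + 17/2) = 1*sqrt(-45/2) = 1*(3*I*sqrt(10)/2) = 3*I*sqrt(10)/2 ≈ 4.7434*I)
f + 1/(257*(180 - 135) + 35*(-5723)) = 3*I*sqrt(10)/2 + 1/(257*(180 - 135) + 35*(-5723)) = 3*I*sqrt(10)/2 + 1/(257*45 - 200305) = 3*I*sqrt(10)/2 + 1/(11565 - 200305) = 3*I*sqrt(10)/2 + 1/(-188740) = 3*I*sqrt(10)/2 - 1/188740 = -1/188740 + 3*I*sqrt(10)/2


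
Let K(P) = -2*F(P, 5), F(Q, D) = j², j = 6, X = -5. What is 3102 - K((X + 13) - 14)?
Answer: 3174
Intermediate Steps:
F(Q, D) = 36 (F(Q, D) = 6² = 36)
K(P) = -72 (K(P) = -2*36 = -72)
3102 - K((X + 13) - 14) = 3102 - 1*(-72) = 3102 + 72 = 3174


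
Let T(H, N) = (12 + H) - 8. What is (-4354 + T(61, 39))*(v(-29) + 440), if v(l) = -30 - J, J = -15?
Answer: -1822825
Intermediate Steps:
T(H, N) = 4 + H
v(l) = -15 (v(l) = -30 - 1*(-15) = -30 + 15 = -15)
(-4354 + T(61, 39))*(v(-29) + 440) = (-4354 + (4 + 61))*(-15 + 440) = (-4354 + 65)*425 = -4289*425 = -1822825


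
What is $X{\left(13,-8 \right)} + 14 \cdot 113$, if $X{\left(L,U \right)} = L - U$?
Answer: $1603$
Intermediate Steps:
$X{\left(13,-8 \right)} + 14 \cdot 113 = \left(13 - -8\right) + 14 \cdot 113 = \left(13 + 8\right) + 1582 = 21 + 1582 = 1603$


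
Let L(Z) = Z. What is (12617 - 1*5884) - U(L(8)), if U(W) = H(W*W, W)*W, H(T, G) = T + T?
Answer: 5709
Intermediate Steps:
H(T, G) = 2*T
U(W) = 2*W³ (U(W) = (2*(W*W))*W = (2*W²)*W = 2*W³)
(12617 - 1*5884) - U(L(8)) = (12617 - 1*5884) - 2*8³ = (12617 - 5884) - 2*512 = 6733 - 1*1024 = 6733 - 1024 = 5709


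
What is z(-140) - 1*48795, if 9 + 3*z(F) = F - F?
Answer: -48798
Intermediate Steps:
z(F) = -3 (z(F) = -3 + (F - F)/3 = -3 + (⅓)*0 = -3 + 0 = -3)
z(-140) - 1*48795 = -3 - 1*48795 = -3 - 48795 = -48798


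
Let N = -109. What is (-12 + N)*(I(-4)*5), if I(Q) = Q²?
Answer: -9680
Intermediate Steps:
(-12 + N)*(I(-4)*5) = (-12 - 109)*((-4)²*5) = -1936*5 = -121*80 = -9680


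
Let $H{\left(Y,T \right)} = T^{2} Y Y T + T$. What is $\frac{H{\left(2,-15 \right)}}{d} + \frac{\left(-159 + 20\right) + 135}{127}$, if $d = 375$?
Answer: $- \frac{114527}{3175} \approx -36.071$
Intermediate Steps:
$H{\left(Y,T \right)} = T + T^{3} Y^{2}$ ($H{\left(Y,T \right)} = T^{2} Y^{2} T + T = T^{2} T Y^{2} + T = T^{3} Y^{2} + T = T + T^{3} Y^{2}$)
$\frac{H{\left(2,-15 \right)}}{d} + \frac{\left(-159 + 20\right) + 135}{127} = \frac{-15 + \left(-15\right)^{3} \cdot 2^{2}}{375} + \frac{\left(-159 + 20\right) + 135}{127} = \left(-15 - 13500\right) \frac{1}{375} + \left(-139 + 135\right) \frac{1}{127} = \left(-15 - 13500\right) \frac{1}{375} - \frac{4}{127} = \left(-13515\right) \frac{1}{375} - \frac{4}{127} = - \frac{901}{25} - \frac{4}{127} = - \frac{114527}{3175}$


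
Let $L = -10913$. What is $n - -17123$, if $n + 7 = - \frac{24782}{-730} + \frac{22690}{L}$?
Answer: $\frac{68304162553}{3983245} \approx 17148.0$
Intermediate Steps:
$n = \frac{99058418}{3983245}$ ($n = -7 + \left(- \frac{24782}{-730} + \frac{22690}{-10913}\right) = -7 + \left(\left(-24782\right) \left(- \frac{1}{730}\right) + 22690 \left(- \frac{1}{10913}\right)\right) = -7 + \left(\frac{12391}{365} - \frac{22690}{10913}\right) = -7 + \frac{126941133}{3983245} = \frac{99058418}{3983245} \approx 24.869$)
$n - -17123 = \frac{99058418}{3983245} - -17123 = \frac{99058418}{3983245} + 17123 = \frac{68304162553}{3983245}$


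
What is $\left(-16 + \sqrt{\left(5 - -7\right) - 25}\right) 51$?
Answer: $-816 + 51 i \sqrt{13} \approx -816.0 + 183.88 i$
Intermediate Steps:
$\left(-16 + \sqrt{\left(5 - -7\right) - 25}\right) 51 = \left(-16 + \sqrt{\left(5 + 7\right) - 25}\right) 51 = \left(-16 + \sqrt{12 - 25}\right) 51 = \left(-16 + \sqrt{-13}\right) 51 = \left(-16 + i \sqrt{13}\right) 51 = -816 + 51 i \sqrt{13}$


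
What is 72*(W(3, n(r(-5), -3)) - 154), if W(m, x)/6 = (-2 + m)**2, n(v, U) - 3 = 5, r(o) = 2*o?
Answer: -10656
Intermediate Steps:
n(v, U) = 8 (n(v, U) = 3 + 5 = 8)
W(m, x) = 6*(-2 + m)**2
72*(W(3, n(r(-5), -3)) - 154) = 72*(6*(-2 + 3)**2 - 154) = 72*(6*1**2 - 154) = 72*(6*1 - 154) = 72*(6 - 154) = 72*(-148) = -10656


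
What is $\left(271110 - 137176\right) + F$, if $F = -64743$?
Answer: $69191$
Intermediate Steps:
$\left(271110 - 137176\right) + F = \left(271110 - 137176\right) - 64743 = 133934 - 64743 = 69191$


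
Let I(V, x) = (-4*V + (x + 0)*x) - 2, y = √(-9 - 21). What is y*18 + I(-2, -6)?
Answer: 42 + 18*I*√30 ≈ 42.0 + 98.59*I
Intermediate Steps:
y = I*√30 (y = √(-30) = I*√30 ≈ 5.4772*I)
I(V, x) = -2 + x² - 4*V (I(V, x) = (-4*V + x*x) - 2 = (-4*V + x²) - 2 = (x² - 4*V) - 2 = -2 + x² - 4*V)
y*18 + I(-2, -6) = (I*√30)*18 + (-2 + (-6)² - 4*(-2)) = 18*I*√30 + (-2 + 36 + 8) = 18*I*√30 + 42 = 42 + 18*I*√30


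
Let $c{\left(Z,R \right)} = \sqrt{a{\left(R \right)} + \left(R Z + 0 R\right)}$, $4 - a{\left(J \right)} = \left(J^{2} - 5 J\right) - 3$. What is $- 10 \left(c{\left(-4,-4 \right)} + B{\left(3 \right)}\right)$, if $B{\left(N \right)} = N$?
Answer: $-30 - 10 i \sqrt{13} \approx -30.0 - 36.056 i$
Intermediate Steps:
$a{\left(J \right)} = 7 - J^{2} + 5 J$ ($a{\left(J \right)} = 4 - \left(\left(J^{2} - 5 J\right) - 3\right) = 4 - \left(-3 + J^{2} - 5 J\right) = 4 + \left(3 - J^{2} + 5 J\right) = 7 - J^{2} + 5 J$)
$c{\left(Z,R \right)} = \sqrt{7 - R^{2} + 5 R + R Z}$ ($c{\left(Z,R \right)} = \sqrt{\left(7 - R^{2} + 5 R\right) + \left(R Z + 0 R\right)} = \sqrt{\left(7 - R^{2} + 5 R\right) + \left(R Z + 0\right)} = \sqrt{\left(7 - R^{2} + 5 R\right) + R Z} = \sqrt{7 - R^{2} + 5 R + R Z}$)
$- 10 \left(c{\left(-4,-4 \right)} + B{\left(3 \right)}\right) = - 10 \left(\sqrt{7 - \left(-4\right)^{2} + 5 \left(-4\right) - -16} + 3\right) = - 10 \left(\sqrt{7 - 16 - 20 + 16} + 3\right) = - 10 \left(\sqrt{-13} + 3\right) = - 10 \left(i \sqrt{13} + 3\right) = - 10 \left(3 + i \sqrt{13}\right) = -30 - 10 i \sqrt{13}$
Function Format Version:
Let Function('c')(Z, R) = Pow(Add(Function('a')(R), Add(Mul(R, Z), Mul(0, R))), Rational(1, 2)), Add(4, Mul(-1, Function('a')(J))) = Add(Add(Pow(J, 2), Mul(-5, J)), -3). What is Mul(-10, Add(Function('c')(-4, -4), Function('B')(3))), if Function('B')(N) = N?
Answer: Add(-30, Mul(-10, I, Pow(13, Rational(1, 2)))) ≈ Add(-30.000, Mul(-36.056, I))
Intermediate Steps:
Function('a')(J) = Add(7, Mul(-1, Pow(J, 2)), Mul(5, J)) (Function('a')(J) = Add(4, Mul(-1, Add(Add(Pow(J, 2), Mul(-5, J)), -3))) = Add(4, Mul(-1, Add(-3, Pow(J, 2), Mul(-5, J)))) = Add(4, Add(3, Mul(-1, Pow(J, 2)), Mul(5, J))) = Add(7, Mul(-1, Pow(J, 2)), Mul(5, J)))
Function('c')(Z, R) = Pow(Add(7, Mul(-1, Pow(R, 2)), Mul(5, R), Mul(R, Z)), Rational(1, 2)) (Function('c')(Z, R) = Pow(Add(Add(7, Mul(-1, Pow(R, 2)), Mul(5, R)), Add(Mul(R, Z), Mul(0, R))), Rational(1, 2)) = Pow(Add(Add(7, Mul(-1, Pow(R, 2)), Mul(5, R)), Add(Mul(R, Z), 0)), Rational(1, 2)) = Pow(Add(Add(7, Mul(-1, Pow(R, 2)), Mul(5, R)), Mul(R, Z)), Rational(1, 2)) = Pow(Add(7, Mul(-1, Pow(R, 2)), Mul(5, R), Mul(R, Z)), Rational(1, 2)))
Mul(-10, Add(Function('c')(-4, -4), Function('B')(3))) = Mul(-10, Add(Pow(Add(7, Mul(-1, Pow(-4, 2)), Mul(5, -4), Mul(-4, -4)), Rational(1, 2)), 3)) = Mul(-10, Add(Pow(Add(7, Mul(-1, 16), -20, 16), Rational(1, 2)), 3)) = Mul(-10, Add(Pow(Add(7, -16, -20, 16), Rational(1, 2)), 3)) = Mul(-10, Add(Pow(-13, Rational(1, 2)), 3)) = Mul(-10, Add(Mul(I, Pow(13, Rational(1, 2))), 3)) = Mul(-10, Add(3, Mul(I, Pow(13, Rational(1, 2))))) = Add(-30, Mul(-10, I, Pow(13, Rational(1, 2))))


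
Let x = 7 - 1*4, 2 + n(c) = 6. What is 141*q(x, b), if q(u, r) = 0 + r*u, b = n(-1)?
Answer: 1692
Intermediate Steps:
n(c) = 4 (n(c) = -2 + 6 = 4)
x = 3 (x = 7 - 4 = 3)
b = 4
q(u, r) = r*u
141*q(x, b) = 141*(4*3) = 141*12 = 1692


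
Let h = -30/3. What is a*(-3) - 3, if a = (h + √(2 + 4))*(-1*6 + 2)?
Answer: -123 + 12*√6 ≈ -93.606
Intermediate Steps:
h = -10 (h = -30/3 = -5*2 = -10)
a = 40 - 4*√6 (a = (-10 + √(2 + 4))*(-1*6 + 2) = (-10 + √6)*(-6 + 2) = (-10 + √6)*(-4) = 40 - 4*√6 ≈ 30.202)
a*(-3) - 3 = (40 - 4*√6)*(-3) - 3 = (-120 + 12*√6) - 3 = -123 + 12*√6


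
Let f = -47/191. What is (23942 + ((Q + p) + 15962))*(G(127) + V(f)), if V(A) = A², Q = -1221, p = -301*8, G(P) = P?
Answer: 168145362400/36481 ≈ 4.6091e+6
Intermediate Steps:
p = -2408
f = -47/191 (f = -47*1/191 = -47/191 ≈ -0.24607)
(23942 + ((Q + p) + 15962))*(G(127) + V(f)) = (23942 + ((-1221 - 2408) + 15962))*(127 + (-47/191)²) = (23942 + (-3629 + 15962))*(127 + 2209/36481) = (23942 + 12333)*(4635296/36481) = 36275*(4635296/36481) = 168145362400/36481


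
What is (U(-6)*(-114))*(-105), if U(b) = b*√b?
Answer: -71820*I*√6 ≈ -1.7592e+5*I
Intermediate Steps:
U(b) = b^(3/2)
(U(-6)*(-114))*(-105) = ((-6)^(3/2)*(-114))*(-105) = (-6*I*√6*(-114))*(-105) = (684*I*√6)*(-105) = -71820*I*√6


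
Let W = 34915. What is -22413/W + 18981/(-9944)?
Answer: -885596487/347194760 ≈ -2.5507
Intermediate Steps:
-22413/W + 18981/(-9944) = -22413/34915 + 18981/(-9944) = -22413*1/34915 + 18981*(-1/9944) = -22413/34915 - 18981/9944 = -885596487/347194760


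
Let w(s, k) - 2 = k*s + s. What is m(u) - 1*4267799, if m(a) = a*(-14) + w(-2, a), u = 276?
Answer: -4272215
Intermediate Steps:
w(s, k) = 2 + s + k*s (w(s, k) = 2 + (k*s + s) = 2 + (s + k*s) = 2 + s + k*s)
m(a) = -16*a (m(a) = a*(-14) + (2 - 2 + a*(-2)) = -14*a + (2 - 2 - 2*a) = -14*a - 2*a = -16*a)
m(u) - 1*4267799 = -16*276 - 1*4267799 = -4416 - 4267799 = -4272215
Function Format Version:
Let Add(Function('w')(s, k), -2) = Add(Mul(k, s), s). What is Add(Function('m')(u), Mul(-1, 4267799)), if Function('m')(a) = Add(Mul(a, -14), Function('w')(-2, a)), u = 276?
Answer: -4272215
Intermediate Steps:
Function('w')(s, k) = Add(2, s, Mul(k, s)) (Function('w')(s, k) = Add(2, Add(Mul(k, s), s)) = Add(2, Add(s, Mul(k, s))) = Add(2, s, Mul(k, s)))
Function('m')(a) = Mul(-16, a) (Function('m')(a) = Add(Mul(a, -14), Add(2, -2, Mul(a, -2))) = Add(Mul(-14, a), Add(2, -2, Mul(-2, a))) = Add(Mul(-14, a), Mul(-2, a)) = Mul(-16, a))
Add(Function('m')(u), Mul(-1, 4267799)) = Add(Mul(-16, 276), Mul(-1, 4267799)) = Add(-4416, -4267799) = -4272215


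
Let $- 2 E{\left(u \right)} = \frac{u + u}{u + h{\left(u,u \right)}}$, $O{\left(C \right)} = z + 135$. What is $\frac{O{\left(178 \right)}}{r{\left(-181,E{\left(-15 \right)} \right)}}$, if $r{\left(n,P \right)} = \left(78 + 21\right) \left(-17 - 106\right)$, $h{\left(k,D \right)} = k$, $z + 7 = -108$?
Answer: $- \frac{20}{12177} \approx -0.0016424$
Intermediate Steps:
$z = -115$ ($z = -7 - 108 = -115$)
$O{\left(C \right)} = 20$ ($O{\left(C \right)} = -115 + 135 = 20$)
$E{\left(u \right)} = - \frac{1}{2}$ ($E{\left(u \right)} = - \frac{\left(u + u\right) \frac{1}{u + u}}{2} = - \frac{2 u \frac{1}{2 u}}{2} = \left(- \frac{1}{2}\right) 1 = - \frac{1}{2}$)
$r{\left(n,P \right)} = -12177$ ($r{\left(n,P \right)} = 99 \left(-123\right) = -12177$)
$\frac{O{\left(178 \right)}}{r{\left(-181,E{\left(-15 \right)} \right)}} = \frac{20}{-12177} = 20 \left(- \frac{1}{12177}\right) = - \frac{20}{12177}$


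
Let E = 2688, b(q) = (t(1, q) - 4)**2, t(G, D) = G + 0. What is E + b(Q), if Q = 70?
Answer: 2697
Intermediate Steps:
t(G, D) = G
b(q) = 9 (b(q) = (1 - 4)**2 = (-3)**2 = 9)
E + b(Q) = 2688 + 9 = 2697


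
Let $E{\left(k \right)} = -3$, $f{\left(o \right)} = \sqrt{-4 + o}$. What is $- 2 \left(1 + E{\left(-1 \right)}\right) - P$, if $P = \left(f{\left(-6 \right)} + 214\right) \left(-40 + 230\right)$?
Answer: $-40656 - 190 i \sqrt{10} \approx -40656.0 - 600.83 i$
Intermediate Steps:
$P = 40660 + 190 i \sqrt{10}$ ($P = \left(\sqrt{-4 - 6} + 214\right) \left(-40 + 230\right) = \left(\sqrt{-10} + 214\right) 190 = \left(i \sqrt{10} + 214\right) 190 = \left(214 + i \sqrt{10}\right) 190 = 40660 + 190 i \sqrt{10} \approx 40660.0 + 600.83 i$)
$- 2 \left(1 + E{\left(-1 \right)}\right) - P = - 2 \left(1 - 3\right) - \left(40660 + 190 i \sqrt{10}\right) = \left(-2\right) \left(-2\right) - \left(40660 + 190 i \sqrt{10}\right) = 4 - \left(40660 + 190 i \sqrt{10}\right) = -40656 - 190 i \sqrt{10}$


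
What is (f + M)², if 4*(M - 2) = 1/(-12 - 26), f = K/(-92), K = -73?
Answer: 94926049/12222016 ≈ 7.7668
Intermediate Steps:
f = 73/92 (f = -73/(-92) = -73*(-1/92) = 73/92 ≈ 0.79348)
M = 303/152 (M = 2 + 1/(4*(-12 - 26)) = 2 + (¼)/(-38) = 2 + (¼)*(-1/38) = 2 - 1/152 = 303/152 ≈ 1.9934)
(f + M)² = (73/92 + 303/152)² = (9743/3496)² = 94926049/12222016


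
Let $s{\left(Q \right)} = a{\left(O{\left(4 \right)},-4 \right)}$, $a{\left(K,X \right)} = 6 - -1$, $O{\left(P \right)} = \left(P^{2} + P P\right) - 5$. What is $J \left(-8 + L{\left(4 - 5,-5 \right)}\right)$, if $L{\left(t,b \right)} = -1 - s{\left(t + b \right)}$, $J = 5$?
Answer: $-80$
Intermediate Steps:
$O{\left(P \right)} = -5 + 2 P^{2}$ ($O{\left(P \right)} = \left(P^{2} + P^{2}\right) - 5 = 2 P^{2} - 5 = -5 + 2 P^{2}$)
$a{\left(K,X \right)} = 7$ ($a{\left(K,X \right)} = 6 + 1 = 7$)
$s{\left(Q \right)} = 7$
$L{\left(t,b \right)} = -8$ ($L{\left(t,b \right)} = -1 - 7 = -8$)
$J \left(-8 + L{\left(4 - 5,-5 \right)}\right) = 5 \left(-8 - 8\right) = 5 \left(-16\right) = -80$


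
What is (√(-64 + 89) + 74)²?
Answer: 6241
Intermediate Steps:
(√(-64 + 89) + 74)² = (√25 + 74)² = (5 + 74)² = 79² = 6241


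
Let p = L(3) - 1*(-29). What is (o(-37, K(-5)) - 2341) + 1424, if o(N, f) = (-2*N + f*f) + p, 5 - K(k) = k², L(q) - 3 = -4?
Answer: -415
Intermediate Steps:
L(q) = -1 (L(q) = 3 - 4 = -1)
K(k) = 5 - k²
p = 28 (p = -1 - 1*(-29) = -1 + 29 = 28)
o(N, f) = 28 + f² - 2*N (o(N, f) = (-2*N + f*f) + 28 = (-2*N + f²) + 28 = (f² - 2*N) + 28 = 28 + f² - 2*N)
(o(-37, K(-5)) - 2341) + 1424 = ((28 + (5 - 1*(-5)²)² - 2*(-37)) - 2341) + 1424 = ((28 + (5 - 1*25)² + 74) - 2341) + 1424 = ((28 + (5 - 25)² + 74) - 2341) + 1424 = ((28 + (-20)² + 74) - 2341) + 1424 = ((28 + 400 + 74) - 2341) + 1424 = (502 - 2341) + 1424 = -1839 + 1424 = -415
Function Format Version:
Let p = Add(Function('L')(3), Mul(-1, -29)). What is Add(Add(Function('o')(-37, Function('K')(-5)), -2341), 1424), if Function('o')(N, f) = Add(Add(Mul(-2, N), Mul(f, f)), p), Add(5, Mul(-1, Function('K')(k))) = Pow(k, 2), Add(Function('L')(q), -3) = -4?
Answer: -415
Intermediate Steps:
Function('L')(q) = -1 (Function('L')(q) = Add(3, -4) = -1)
Function('K')(k) = Add(5, Mul(-1, Pow(k, 2)))
p = 28 (p = Add(-1, Mul(-1, -29)) = Add(-1, 29) = 28)
Function('o')(N, f) = Add(28, Pow(f, 2), Mul(-2, N)) (Function('o')(N, f) = Add(Add(Mul(-2, N), Mul(f, f)), 28) = Add(Add(Mul(-2, N), Pow(f, 2)), 28) = Add(Add(Pow(f, 2), Mul(-2, N)), 28) = Add(28, Pow(f, 2), Mul(-2, N)))
Add(Add(Function('o')(-37, Function('K')(-5)), -2341), 1424) = Add(Add(Add(28, Pow(Add(5, Mul(-1, Pow(-5, 2))), 2), Mul(-2, -37)), -2341), 1424) = Add(Add(Add(28, Pow(Add(5, Mul(-1, 25)), 2), 74), -2341), 1424) = Add(Add(Add(28, Pow(Add(5, -25), 2), 74), -2341), 1424) = Add(Add(Add(28, Pow(-20, 2), 74), -2341), 1424) = Add(Add(Add(28, 400, 74), -2341), 1424) = Add(Add(502, -2341), 1424) = Add(-1839, 1424) = -415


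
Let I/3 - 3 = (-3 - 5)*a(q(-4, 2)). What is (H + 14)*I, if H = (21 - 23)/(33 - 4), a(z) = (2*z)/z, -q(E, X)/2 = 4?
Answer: -15756/29 ≈ -543.31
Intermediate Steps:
q(E, X) = -8 (q(E, X) = -2*4 = -8)
a(z) = 2
H = -2/29 ≈ -0.068966
I = -39 (I = 9 + 3*((-3 - 5)*2) = 9 + 3*(-8*2) = 9 + 3*(-16) = 9 - 48 = -39)
(H + 14)*I = (-2/29 + 14)*(-39) = (404/29)*(-39) = -15756/29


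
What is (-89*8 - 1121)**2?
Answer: 3359889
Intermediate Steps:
(-89*8 - 1121)**2 = (-712 - 1121)**2 = (-1833)**2 = 3359889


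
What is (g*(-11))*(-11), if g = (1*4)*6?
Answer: 2904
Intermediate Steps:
g = 24 (g = 4*6 = 24)
(g*(-11))*(-11) = (24*(-11))*(-11) = -264*(-11) = 2904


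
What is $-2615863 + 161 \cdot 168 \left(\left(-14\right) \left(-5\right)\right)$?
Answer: $-722503$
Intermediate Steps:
$-2615863 + 161 \cdot 168 \left(\left(-14\right) \left(-5\right)\right) = -2615863 + 27048 \cdot 70 = -2615863 + 1893360 = -722503$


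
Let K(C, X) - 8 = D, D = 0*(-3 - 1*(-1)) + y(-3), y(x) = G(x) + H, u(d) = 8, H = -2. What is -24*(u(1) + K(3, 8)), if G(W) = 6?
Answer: -480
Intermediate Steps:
y(x) = 4 (y(x) = 6 - 2 = 4)
D = 4 (D = 0*(-3 - 1*(-1)) + 4 = 0*(-3 + 1) + 4 = 0*(-2) + 4 = 0 + 4 = 4)
K(C, X) = 12 (K(C, X) = 8 + 4 = 12)
-24*(u(1) + K(3, 8)) = -24*(8 + 12) = -24*20 = -480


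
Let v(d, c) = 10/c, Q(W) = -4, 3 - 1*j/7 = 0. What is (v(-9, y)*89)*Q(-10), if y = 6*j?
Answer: -1780/63 ≈ -28.254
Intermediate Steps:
j = 21 (j = 21 - 7*0 = 21 + 0 = 21)
y = 126 (y = 6*21 = 126)
(v(-9, y)*89)*Q(-10) = ((10/126)*89)*(-4) = ((10*(1/126))*89)*(-4) = ((5/63)*89)*(-4) = (445/63)*(-4) = -1780/63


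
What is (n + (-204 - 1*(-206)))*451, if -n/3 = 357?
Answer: -482119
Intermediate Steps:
n = -1071 (n = -3*357 = -1071)
(n + (-204 - 1*(-206)))*451 = (-1071 + (-204 - 1*(-206)))*451 = (-1071 + (-204 + 206))*451 = (-1071 + 2)*451 = -1069*451 = -482119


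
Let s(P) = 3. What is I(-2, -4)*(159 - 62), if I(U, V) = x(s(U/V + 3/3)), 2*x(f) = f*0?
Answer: 0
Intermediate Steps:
x(f) = 0 (x(f) = (f*0)/2 = (1/2)*0 = 0)
I(U, V) = 0
I(-2, -4)*(159 - 62) = 0*(159 - 62) = 0*97 = 0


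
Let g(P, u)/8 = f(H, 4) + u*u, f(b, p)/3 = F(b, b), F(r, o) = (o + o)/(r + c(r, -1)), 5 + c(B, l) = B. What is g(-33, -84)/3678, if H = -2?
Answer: 84688/5517 ≈ 15.350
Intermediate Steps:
c(B, l) = -5 + B
F(r, o) = 2*o/(-5 + 2*r) (F(r, o) = (o + o)/(r + (-5 + r)) = (2*o)/(-5 + 2*r) = 2*o/(-5 + 2*r))
f(b, p) = 6*b/(-5 + 2*b) (f(b, p) = 3*(2*b/(-5 + 2*b)) = 6*b/(-5 + 2*b))
g(P, u) = 32/3 + 8*u² (g(P, u) = 8*(6*(-2)/(-5 + 2*(-2)) + u*u) = 8*(6*(-2)/(-5 - 4) + u²) = 8*(6*(-2)/(-9) + u²) = 8*(6*(-2)*(-⅑) + u²) = 8*(4/3 + u²) = 32/3 + 8*u²)
g(-33, -84)/3678 = (32/3 + 8*(-84)²)/3678 = (32/3 + 8*7056)*(1/3678) = (32/3 + 56448)*(1/3678) = (169376/3)*(1/3678) = 84688/5517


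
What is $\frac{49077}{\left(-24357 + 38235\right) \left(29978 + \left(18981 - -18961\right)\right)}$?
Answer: $\frac{5453}{104732640} \approx 5.2066 \cdot 10^{-5}$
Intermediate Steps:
$\frac{49077}{\left(-24357 + 38235\right) \left(29978 + \left(18981 - -18961\right)\right)} = \frac{49077}{13878 \left(29978 + \left(18981 + 18961\right)\right)} = \frac{49077}{13878 \left(29978 + 37942\right)} = \frac{49077}{13878 \cdot 67920} = \frac{49077}{942593760} = 49077 \cdot \frac{1}{942593760} = \frac{5453}{104732640}$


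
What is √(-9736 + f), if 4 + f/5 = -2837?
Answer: I*√23941 ≈ 154.73*I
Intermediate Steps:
f = -14205 (f = -20 + 5*(-2837) = -20 - 14185 = -14205)
√(-9736 + f) = √(-9736 - 14205) = √(-23941) = I*√23941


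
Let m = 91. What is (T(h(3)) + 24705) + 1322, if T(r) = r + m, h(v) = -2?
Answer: 26116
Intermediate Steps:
T(r) = 91 + r (T(r) = r + 91 = 91 + r)
(T(h(3)) + 24705) + 1322 = ((91 - 2) + 24705) + 1322 = (89 + 24705) + 1322 = 24794 + 1322 = 26116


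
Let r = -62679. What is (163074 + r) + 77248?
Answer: 177643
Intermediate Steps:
(163074 + r) + 77248 = (163074 - 62679) + 77248 = 100395 + 77248 = 177643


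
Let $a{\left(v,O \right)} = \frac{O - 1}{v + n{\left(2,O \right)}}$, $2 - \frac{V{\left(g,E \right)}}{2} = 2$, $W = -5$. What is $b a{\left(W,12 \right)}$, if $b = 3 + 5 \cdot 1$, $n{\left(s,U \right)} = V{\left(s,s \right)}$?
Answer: $- \frac{88}{5} \approx -17.6$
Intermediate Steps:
$V{\left(g,E \right)} = 0$ ($V{\left(g,E \right)} = 4 - 4 = 0$)
$n{\left(s,U \right)} = 0$
$a{\left(v,O \right)} = \frac{-1 + O}{v}$ ($a{\left(v,O \right)} = \frac{O - 1}{v + 0} = \frac{-1 + O}{v}$)
$b = 8$ ($b = 3 + 5 = 8$)
$b a{\left(W,12 \right)} = 8 \frac{-1 + 12}{-5} = 8 \left(\left(- \frac{1}{5}\right) 11\right) = 8 \left(- \frac{11}{5}\right) = - \frac{88}{5}$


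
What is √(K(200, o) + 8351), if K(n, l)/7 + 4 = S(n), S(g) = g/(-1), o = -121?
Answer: √6923 ≈ 83.205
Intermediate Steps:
S(g) = -g (S(g) = g*(-1) = -g)
K(n, l) = -28 - 7*n (K(n, l) = -28 + 7*(-n) = -28 - 7*n)
√(K(200, o) + 8351) = √((-28 - 7*200) + 8351) = √((-28 - 1400) + 8351) = √(-1428 + 8351) = √6923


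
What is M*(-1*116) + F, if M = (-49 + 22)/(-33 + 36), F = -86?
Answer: 958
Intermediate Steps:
M = -9 (M = -27/3 = -27*⅓ = -9)
M*(-1*116) + F = -(-9)*116 - 86 = -9*(-116) - 86 = 1044 - 86 = 958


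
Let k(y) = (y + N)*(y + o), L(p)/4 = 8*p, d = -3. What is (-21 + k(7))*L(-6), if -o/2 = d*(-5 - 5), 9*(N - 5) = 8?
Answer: 405568/3 ≈ 1.3519e+5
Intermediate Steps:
N = 53/9 (N = 5 + (⅑)*8 = 5 + 8/9 = 53/9 ≈ 5.8889)
o = -60 (o = -(-6)*(-5 - 5) = -(-6)*(-10) = -2*30 = -60)
L(p) = 32*p (L(p) = 4*(8*p) = 32*p)
k(y) = (-60 + y)*(53/9 + y) (k(y) = (y + 53/9)*(y - 60) = (53/9 + y)*(-60 + y) = (-60 + y)*(53/9 + y))
(-21 + k(7))*L(-6) = (-21 + (-1060/3 + 7² - 487/9*7))*(32*(-6)) = (-21 + (-1060/3 + 49 - 3409/9))*(-192) = (-21 - 6148/9)*(-192) = -6337/9*(-192) = 405568/3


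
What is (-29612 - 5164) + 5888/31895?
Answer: -1109174632/31895 ≈ -34776.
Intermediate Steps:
(-29612 - 5164) + 5888/31895 = -34776 + 5888*(1/31895) = -34776 + 5888/31895 = -1109174632/31895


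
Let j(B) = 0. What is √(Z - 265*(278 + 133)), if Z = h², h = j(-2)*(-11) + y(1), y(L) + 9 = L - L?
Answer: I*√108834 ≈ 329.9*I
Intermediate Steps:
y(L) = -9 (y(L) = -9 + (L - L) = -9 + 0 = -9)
h = -9 (h = 0*(-11) - 9 = 0 - 9 = -9)
Z = 81 (Z = (-9)² = 81)
√(Z - 265*(278 + 133)) = √(81 - 265*(278 + 133)) = √(81 - 265*411) = √(81 - 108915) = √(-108834) = I*√108834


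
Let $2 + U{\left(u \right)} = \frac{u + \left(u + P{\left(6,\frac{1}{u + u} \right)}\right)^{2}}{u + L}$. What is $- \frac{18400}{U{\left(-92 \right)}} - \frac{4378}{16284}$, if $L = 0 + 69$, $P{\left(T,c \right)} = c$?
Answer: $\frac{23206698182743}{464148820086} \approx 49.998$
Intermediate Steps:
$L = 69$
$U{\left(u \right)} = -2 + \frac{u + \left(u + \frac{1}{2 u}\right)^{2}}{69 + u}$ ($U{\left(u \right)} = -2 + \frac{u + \left(u + \frac{1}{u + u}\right)^{2}}{u + 69} = -2 + \frac{u + \left(u + \frac{1}{2 u}\right)^{2}}{69 + u}$)
$- \frac{18400}{U{\left(-92 \right)}} - \frac{4378}{16284} = - \frac{18400}{\frac{1}{8464} \frac{1}{69 - 92} \left(\frac{1}{4} + \left(-92\right)^{4} - \left(-92\right)^{3} - 137 \left(-92\right)^{2}\right)} - \frac{4378}{16284} = - \frac{18400}{\frac{1}{8464} \frac{1}{-23} \left(\frac{1}{4} + 71639296 - -778688 - 1159568\right)} - \frac{2189}{8142} = - \frac{18400}{\frac{1}{8464} \left(- \frac{1}{23}\right) \left(\frac{1}{4} + 71639296 + 778688 - 1159568\right)} - \frac{2189}{8142} = - \frac{18400}{\frac{1}{8464} \left(- \frac{1}{23}\right) \frac{285033665}{4}} - \frac{2189}{8142} = - \frac{18400}{- \frac{285033665}{778688}} - \frac{2189}{8142} = \left(-18400\right) \left(- \frac{778688}{285033665}\right) - \frac{2189}{8142} = \frac{2865571840}{57006733} - \frac{2189}{8142} = \frac{23206698182743}{464148820086}$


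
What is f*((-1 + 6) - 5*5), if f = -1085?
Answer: 21700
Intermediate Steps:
f*((-1 + 6) - 5*5) = -1085*((-1 + 6) - 5*5) = -1085*(5 - 25) = -1085*(-20) = 21700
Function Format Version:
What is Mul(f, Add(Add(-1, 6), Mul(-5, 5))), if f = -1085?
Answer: 21700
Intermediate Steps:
Mul(f, Add(Add(-1, 6), Mul(-5, 5))) = Mul(-1085, Add(Add(-1, 6), Mul(-5, 5))) = Mul(-1085, Add(5, -25)) = Mul(-1085, -20) = 21700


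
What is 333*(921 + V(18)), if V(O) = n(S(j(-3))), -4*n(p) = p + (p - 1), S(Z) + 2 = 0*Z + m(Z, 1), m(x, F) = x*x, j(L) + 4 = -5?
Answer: 1174491/4 ≈ 2.9362e+5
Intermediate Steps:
j(L) = -9 (j(L) = -4 - 5 = -9)
m(x, F) = x²
S(Z) = -2 + Z² (S(Z) = -2 + (0*Z + Z²) = -2 + (0 + Z²) = -2 + Z²)
n(p) = ¼ - p/2 (n(p) = -(p + (p - 1))/4 = -(p + (-1 + p))/4 = -(-1 + 2*p)/4 = ¼ - p/2)
V(O) = -157/4 (V(O) = ¼ - (-2 + (-9)²)/2 = ¼ - (-2 + 81)/2 = ¼ - ½*79 = ¼ - 79/2 = -157/4)
333*(921 + V(18)) = 333*(921 - 157/4) = 333*(3527/4) = 1174491/4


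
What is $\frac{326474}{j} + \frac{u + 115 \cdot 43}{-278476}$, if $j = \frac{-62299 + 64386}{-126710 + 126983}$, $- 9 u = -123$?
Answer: $\frac{18614874037961}{435884559} \approx 42706.0$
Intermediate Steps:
$u = \frac{41}{3}$ ($u = \left(- \frac{1}{9}\right) \left(-123\right) = \frac{41}{3} \approx 13.667$)
$j = \frac{2087}{273} \approx 7.6447$
$\frac{326474}{j} + \frac{u + 115 \cdot 43}{-278476} = \frac{326474}{\frac{2087}{273}} + \frac{\frac{41}{3} + 115 \cdot 43}{-278476} = 326474 \cdot \frac{273}{2087} + \left(\frac{41}{3} + 4945\right) \left(- \frac{1}{278476}\right) = \frac{89127402}{2087} + \frac{14876}{3} \left(- \frac{1}{278476}\right) = \frac{89127402}{2087} - \frac{3719}{208857} = \frac{18614874037961}{435884559}$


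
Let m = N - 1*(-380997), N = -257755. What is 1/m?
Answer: 1/123242 ≈ 8.1141e-6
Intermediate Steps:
m = 123242 (m = -257755 - 1*(-380997) = -257755 + 380997 = 123242)
1/m = 1/123242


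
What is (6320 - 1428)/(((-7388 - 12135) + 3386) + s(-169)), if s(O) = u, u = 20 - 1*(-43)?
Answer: -2446/8037 ≈ -0.30434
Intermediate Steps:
u = 63 (u = 20 + 43 = 63)
s(O) = 63
(6320 - 1428)/(((-7388 - 12135) + 3386) + s(-169)) = (6320 - 1428)/(((-7388 - 12135) + 3386) + 63) = 4892/((-19523 + 3386) + 63) = 4892/(-16137 + 63) = 4892/(-16074) = 4892*(-1/16074) = -2446/8037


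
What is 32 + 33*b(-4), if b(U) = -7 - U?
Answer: -67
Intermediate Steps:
32 + 33*b(-4) = 32 + 33*(-7 - 1*(-4)) = 32 + 33*(-7 + 4) = 32 + 33*(-3) = 32 - 99 = -67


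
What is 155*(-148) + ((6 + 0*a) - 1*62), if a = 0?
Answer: -22996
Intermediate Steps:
155*(-148) + ((6 + 0*a) - 1*62) = 155*(-148) + ((6 + 0*0) - 1*62) = -22940 + ((6 + 0) - 62) = -22940 + (6 - 62) = -22940 - 56 = -22996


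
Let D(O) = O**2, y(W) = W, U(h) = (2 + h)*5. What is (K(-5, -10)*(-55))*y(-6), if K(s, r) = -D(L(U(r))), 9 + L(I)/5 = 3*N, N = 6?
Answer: -668250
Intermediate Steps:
U(h) = 10 + 5*h
L(I) = 45 (L(I) = -45 + 5*(3*6) = -45 + 5*18 = -45 + 90 = 45)
K(s, r) = -2025 (K(s, r) = -1*45**2 = -1*2025 = -2025)
(K(-5, -10)*(-55))*y(-6) = -2025*(-55)*(-6) = 111375*(-6) = -668250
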